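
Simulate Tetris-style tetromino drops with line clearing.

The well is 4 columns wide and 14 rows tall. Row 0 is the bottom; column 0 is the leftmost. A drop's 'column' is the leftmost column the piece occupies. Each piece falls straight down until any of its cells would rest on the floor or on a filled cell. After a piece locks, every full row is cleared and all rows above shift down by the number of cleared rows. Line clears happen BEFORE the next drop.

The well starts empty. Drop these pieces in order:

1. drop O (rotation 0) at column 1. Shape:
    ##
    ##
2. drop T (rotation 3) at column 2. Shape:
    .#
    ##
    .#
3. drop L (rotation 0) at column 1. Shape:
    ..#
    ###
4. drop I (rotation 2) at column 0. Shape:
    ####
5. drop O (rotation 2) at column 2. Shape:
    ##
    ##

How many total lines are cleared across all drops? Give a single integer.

Drop 1: O rot0 at col 1 lands with bottom-row=0; cleared 0 line(s) (total 0); column heights now [0 2 2 0], max=2
Drop 2: T rot3 at col 2 lands with bottom-row=1; cleared 0 line(s) (total 0); column heights now [0 2 3 4], max=4
Drop 3: L rot0 at col 1 lands with bottom-row=4; cleared 0 line(s) (total 0); column heights now [0 5 5 6], max=6
Drop 4: I rot2 at col 0 lands with bottom-row=6; cleared 1 line(s) (total 1); column heights now [0 5 5 6], max=6
Drop 5: O rot2 at col 2 lands with bottom-row=6; cleared 0 line(s) (total 1); column heights now [0 5 8 8], max=8

Answer: 1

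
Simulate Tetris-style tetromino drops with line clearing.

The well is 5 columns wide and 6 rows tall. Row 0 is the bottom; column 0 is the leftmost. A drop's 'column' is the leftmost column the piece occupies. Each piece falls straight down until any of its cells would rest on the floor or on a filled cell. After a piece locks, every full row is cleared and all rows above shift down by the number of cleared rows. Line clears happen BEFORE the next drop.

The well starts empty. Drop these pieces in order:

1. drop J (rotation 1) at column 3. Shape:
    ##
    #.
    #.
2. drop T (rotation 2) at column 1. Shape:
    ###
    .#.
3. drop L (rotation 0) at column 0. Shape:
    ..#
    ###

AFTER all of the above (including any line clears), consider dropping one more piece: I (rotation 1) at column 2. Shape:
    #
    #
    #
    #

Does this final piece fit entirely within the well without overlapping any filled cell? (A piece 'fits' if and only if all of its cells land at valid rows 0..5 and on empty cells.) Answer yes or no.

Drop 1: J rot1 at col 3 lands with bottom-row=0; cleared 0 line(s) (total 0); column heights now [0 0 0 3 3], max=3
Drop 2: T rot2 at col 1 lands with bottom-row=2; cleared 0 line(s) (total 0); column heights now [0 4 4 4 3], max=4
Drop 3: L rot0 at col 0 lands with bottom-row=4; cleared 0 line(s) (total 0); column heights now [5 5 6 4 3], max=6
Test piece I rot1 at col 2 (width 1): heights before test = [5 5 6 4 3]; fits = False

Answer: no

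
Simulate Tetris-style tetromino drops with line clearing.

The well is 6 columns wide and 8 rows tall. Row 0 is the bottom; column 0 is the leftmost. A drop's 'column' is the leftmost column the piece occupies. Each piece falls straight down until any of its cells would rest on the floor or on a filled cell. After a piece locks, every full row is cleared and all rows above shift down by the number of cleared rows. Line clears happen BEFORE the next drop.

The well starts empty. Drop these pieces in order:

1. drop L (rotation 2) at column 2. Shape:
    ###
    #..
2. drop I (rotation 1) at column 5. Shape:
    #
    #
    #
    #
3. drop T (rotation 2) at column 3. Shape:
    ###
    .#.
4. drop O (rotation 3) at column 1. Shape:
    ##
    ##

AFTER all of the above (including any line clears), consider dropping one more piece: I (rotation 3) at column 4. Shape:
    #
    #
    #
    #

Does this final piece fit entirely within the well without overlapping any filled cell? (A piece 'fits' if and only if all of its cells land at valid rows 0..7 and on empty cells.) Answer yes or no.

Drop 1: L rot2 at col 2 lands with bottom-row=0; cleared 0 line(s) (total 0); column heights now [0 0 2 2 2 0], max=2
Drop 2: I rot1 at col 5 lands with bottom-row=0; cleared 0 line(s) (total 0); column heights now [0 0 2 2 2 4], max=4
Drop 3: T rot2 at col 3 lands with bottom-row=3; cleared 0 line(s) (total 0); column heights now [0 0 2 5 5 5], max=5
Drop 4: O rot3 at col 1 lands with bottom-row=2; cleared 0 line(s) (total 0); column heights now [0 4 4 5 5 5], max=5
Test piece I rot3 at col 4 (width 1): heights before test = [0 4 4 5 5 5]; fits = False

Answer: no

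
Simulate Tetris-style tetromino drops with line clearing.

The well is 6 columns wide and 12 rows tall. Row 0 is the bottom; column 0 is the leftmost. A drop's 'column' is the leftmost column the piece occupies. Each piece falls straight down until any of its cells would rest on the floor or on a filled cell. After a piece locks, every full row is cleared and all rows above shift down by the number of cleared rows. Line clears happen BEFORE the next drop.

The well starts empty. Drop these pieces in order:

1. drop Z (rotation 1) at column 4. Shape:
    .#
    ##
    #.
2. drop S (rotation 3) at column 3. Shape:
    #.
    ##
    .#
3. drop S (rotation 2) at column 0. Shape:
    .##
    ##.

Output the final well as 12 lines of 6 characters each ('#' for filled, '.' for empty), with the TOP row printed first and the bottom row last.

Answer: ......
......
......
......
......
......
......
...#..
...##.
....##
.##.##
##..#.

Derivation:
Drop 1: Z rot1 at col 4 lands with bottom-row=0; cleared 0 line(s) (total 0); column heights now [0 0 0 0 2 3], max=3
Drop 2: S rot3 at col 3 lands with bottom-row=2; cleared 0 line(s) (total 0); column heights now [0 0 0 5 4 3], max=5
Drop 3: S rot2 at col 0 lands with bottom-row=0; cleared 0 line(s) (total 0); column heights now [1 2 2 5 4 3], max=5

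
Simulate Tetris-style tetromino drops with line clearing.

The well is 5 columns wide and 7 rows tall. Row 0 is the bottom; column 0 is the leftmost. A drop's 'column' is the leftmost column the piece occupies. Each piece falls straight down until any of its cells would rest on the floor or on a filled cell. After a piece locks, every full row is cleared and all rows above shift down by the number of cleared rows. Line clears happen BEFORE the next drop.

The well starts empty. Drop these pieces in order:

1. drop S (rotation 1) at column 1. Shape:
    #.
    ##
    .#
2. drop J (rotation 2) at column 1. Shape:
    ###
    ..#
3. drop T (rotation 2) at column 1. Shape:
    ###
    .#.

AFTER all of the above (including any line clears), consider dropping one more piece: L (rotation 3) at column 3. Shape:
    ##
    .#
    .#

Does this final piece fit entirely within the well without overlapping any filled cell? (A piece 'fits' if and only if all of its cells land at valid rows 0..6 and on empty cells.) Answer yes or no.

Drop 1: S rot1 at col 1 lands with bottom-row=0; cleared 0 line(s) (total 0); column heights now [0 3 2 0 0], max=3
Drop 2: J rot2 at col 1 lands with bottom-row=2; cleared 0 line(s) (total 0); column heights now [0 4 4 4 0], max=4
Drop 3: T rot2 at col 1 lands with bottom-row=4; cleared 0 line(s) (total 0); column heights now [0 6 6 6 0], max=6
Test piece L rot3 at col 3 (width 2): heights before test = [0 6 6 6 0]; fits = True

Answer: yes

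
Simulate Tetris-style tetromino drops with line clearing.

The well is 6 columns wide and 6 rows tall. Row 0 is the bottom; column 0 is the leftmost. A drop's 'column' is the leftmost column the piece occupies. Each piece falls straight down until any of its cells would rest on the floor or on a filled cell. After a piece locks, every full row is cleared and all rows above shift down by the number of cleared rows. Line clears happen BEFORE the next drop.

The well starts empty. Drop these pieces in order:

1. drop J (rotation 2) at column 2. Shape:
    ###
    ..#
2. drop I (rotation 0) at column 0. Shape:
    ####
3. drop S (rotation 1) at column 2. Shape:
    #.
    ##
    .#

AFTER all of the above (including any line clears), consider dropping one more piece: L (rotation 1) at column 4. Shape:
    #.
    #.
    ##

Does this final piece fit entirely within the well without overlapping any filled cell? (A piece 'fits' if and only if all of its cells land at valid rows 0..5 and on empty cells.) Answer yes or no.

Answer: yes

Derivation:
Drop 1: J rot2 at col 2 lands with bottom-row=0; cleared 0 line(s) (total 0); column heights now [0 0 2 2 2 0], max=2
Drop 2: I rot0 at col 0 lands with bottom-row=2; cleared 0 line(s) (total 0); column heights now [3 3 3 3 2 0], max=3
Drop 3: S rot1 at col 2 lands with bottom-row=3; cleared 0 line(s) (total 0); column heights now [3 3 6 5 2 0], max=6
Test piece L rot1 at col 4 (width 2): heights before test = [3 3 6 5 2 0]; fits = True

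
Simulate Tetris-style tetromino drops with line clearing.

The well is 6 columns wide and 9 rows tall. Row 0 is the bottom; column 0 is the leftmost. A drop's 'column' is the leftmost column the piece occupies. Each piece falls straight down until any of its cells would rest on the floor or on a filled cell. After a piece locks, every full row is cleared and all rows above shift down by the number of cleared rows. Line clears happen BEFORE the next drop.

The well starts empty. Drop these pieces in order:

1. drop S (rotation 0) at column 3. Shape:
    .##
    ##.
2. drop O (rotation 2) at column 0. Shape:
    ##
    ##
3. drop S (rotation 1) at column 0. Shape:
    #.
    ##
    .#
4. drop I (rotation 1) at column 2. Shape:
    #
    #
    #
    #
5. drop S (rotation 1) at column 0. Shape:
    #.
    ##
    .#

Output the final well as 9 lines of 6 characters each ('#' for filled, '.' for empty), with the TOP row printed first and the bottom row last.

Drop 1: S rot0 at col 3 lands with bottom-row=0; cleared 0 line(s) (total 0); column heights now [0 0 0 1 2 2], max=2
Drop 2: O rot2 at col 0 lands with bottom-row=0; cleared 0 line(s) (total 0); column heights now [2 2 0 1 2 2], max=2
Drop 3: S rot1 at col 0 lands with bottom-row=2; cleared 0 line(s) (total 0); column heights now [5 4 0 1 2 2], max=5
Drop 4: I rot1 at col 2 lands with bottom-row=0; cleared 0 line(s) (total 0); column heights now [5 4 4 1 2 2], max=5
Drop 5: S rot1 at col 0 lands with bottom-row=4; cleared 0 line(s) (total 0); column heights now [7 6 4 1 2 2], max=7

Answer: ......
......
#.....
##....
##....
###...
.##...
###.##
#####.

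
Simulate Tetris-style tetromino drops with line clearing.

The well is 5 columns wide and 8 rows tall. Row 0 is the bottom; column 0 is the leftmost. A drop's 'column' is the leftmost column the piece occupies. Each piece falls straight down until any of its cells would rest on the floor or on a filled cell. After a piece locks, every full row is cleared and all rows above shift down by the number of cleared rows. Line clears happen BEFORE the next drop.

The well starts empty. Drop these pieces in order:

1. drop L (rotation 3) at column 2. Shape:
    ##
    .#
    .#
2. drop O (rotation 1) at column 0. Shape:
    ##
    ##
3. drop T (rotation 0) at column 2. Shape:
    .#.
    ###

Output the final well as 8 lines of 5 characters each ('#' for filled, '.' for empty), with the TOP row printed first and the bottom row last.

Drop 1: L rot3 at col 2 lands with bottom-row=0; cleared 0 line(s) (total 0); column heights now [0 0 3 3 0], max=3
Drop 2: O rot1 at col 0 lands with bottom-row=0; cleared 0 line(s) (total 0); column heights now [2 2 3 3 0], max=3
Drop 3: T rot0 at col 2 lands with bottom-row=3; cleared 0 line(s) (total 0); column heights now [2 2 4 5 4], max=5

Answer: .....
.....
.....
...#.
..###
..##.
##.#.
##.#.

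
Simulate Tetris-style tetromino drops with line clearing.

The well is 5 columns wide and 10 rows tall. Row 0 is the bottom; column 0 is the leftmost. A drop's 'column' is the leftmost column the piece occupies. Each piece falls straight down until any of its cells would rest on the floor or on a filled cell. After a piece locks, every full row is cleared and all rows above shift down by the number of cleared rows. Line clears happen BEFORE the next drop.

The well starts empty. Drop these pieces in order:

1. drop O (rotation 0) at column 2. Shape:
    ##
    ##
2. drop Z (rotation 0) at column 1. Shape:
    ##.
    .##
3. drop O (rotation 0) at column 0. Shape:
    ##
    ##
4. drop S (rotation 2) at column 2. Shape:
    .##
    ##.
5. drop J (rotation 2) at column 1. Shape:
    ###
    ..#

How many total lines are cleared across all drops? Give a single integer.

Drop 1: O rot0 at col 2 lands with bottom-row=0; cleared 0 line(s) (total 0); column heights now [0 0 2 2 0], max=2
Drop 2: Z rot0 at col 1 lands with bottom-row=2; cleared 0 line(s) (total 0); column heights now [0 4 4 3 0], max=4
Drop 3: O rot0 at col 0 lands with bottom-row=4; cleared 0 line(s) (total 0); column heights now [6 6 4 3 0], max=6
Drop 4: S rot2 at col 2 lands with bottom-row=4; cleared 0 line(s) (total 0); column heights now [6 6 5 6 6], max=6
Drop 5: J rot2 at col 1 lands with bottom-row=6; cleared 0 line(s) (total 0); column heights now [6 8 8 8 6], max=8

Answer: 0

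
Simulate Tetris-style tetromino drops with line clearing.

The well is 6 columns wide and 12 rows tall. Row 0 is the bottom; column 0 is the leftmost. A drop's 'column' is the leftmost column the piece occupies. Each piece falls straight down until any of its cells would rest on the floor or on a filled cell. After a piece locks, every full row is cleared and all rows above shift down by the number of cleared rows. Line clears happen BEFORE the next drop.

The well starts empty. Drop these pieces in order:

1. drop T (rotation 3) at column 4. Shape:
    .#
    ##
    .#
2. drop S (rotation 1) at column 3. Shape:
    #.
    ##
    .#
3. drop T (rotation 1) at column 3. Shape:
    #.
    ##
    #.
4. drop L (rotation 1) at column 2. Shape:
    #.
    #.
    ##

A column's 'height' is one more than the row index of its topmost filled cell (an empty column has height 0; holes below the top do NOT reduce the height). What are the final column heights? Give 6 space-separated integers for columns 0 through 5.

Answer: 0 0 11 9 7 3

Derivation:
Drop 1: T rot3 at col 4 lands with bottom-row=0; cleared 0 line(s) (total 0); column heights now [0 0 0 0 2 3], max=3
Drop 2: S rot1 at col 3 lands with bottom-row=2; cleared 0 line(s) (total 0); column heights now [0 0 0 5 4 3], max=5
Drop 3: T rot1 at col 3 lands with bottom-row=5; cleared 0 line(s) (total 0); column heights now [0 0 0 8 7 3], max=8
Drop 4: L rot1 at col 2 lands with bottom-row=8; cleared 0 line(s) (total 0); column heights now [0 0 11 9 7 3], max=11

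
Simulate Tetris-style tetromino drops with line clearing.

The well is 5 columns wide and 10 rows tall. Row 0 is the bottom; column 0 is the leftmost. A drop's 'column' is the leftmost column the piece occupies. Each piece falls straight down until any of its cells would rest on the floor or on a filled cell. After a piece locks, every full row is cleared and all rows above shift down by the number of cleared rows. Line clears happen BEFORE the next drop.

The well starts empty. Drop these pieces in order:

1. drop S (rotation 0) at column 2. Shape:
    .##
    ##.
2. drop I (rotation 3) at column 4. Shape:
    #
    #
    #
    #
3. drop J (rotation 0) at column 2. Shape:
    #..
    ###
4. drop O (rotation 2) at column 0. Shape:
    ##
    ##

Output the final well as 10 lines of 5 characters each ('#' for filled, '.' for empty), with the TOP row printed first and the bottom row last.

Drop 1: S rot0 at col 2 lands with bottom-row=0; cleared 0 line(s) (total 0); column heights now [0 0 1 2 2], max=2
Drop 2: I rot3 at col 4 lands with bottom-row=2; cleared 0 line(s) (total 0); column heights now [0 0 1 2 6], max=6
Drop 3: J rot0 at col 2 lands with bottom-row=6; cleared 0 line(s) (total 0); column heights now [0 0 8 7 7], max=8
Drop 4: O rot2 at col 0 lands with bottom-row=0; cleared 0 line(s) (total 0); column heights now [2 2 8 7 7], max=8

Answer: .....
.....
..#..
..###
....#
....#
....#
....#
##.##
####.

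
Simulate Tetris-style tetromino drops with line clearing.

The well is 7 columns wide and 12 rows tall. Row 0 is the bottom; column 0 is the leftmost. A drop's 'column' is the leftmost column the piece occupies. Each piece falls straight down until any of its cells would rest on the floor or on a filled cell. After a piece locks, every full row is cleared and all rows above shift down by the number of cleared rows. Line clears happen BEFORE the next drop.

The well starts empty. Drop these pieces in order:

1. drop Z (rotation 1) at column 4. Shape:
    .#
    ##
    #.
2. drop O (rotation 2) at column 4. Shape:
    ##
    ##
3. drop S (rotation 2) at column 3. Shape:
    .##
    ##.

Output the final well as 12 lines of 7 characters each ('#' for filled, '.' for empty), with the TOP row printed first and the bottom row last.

Answer: .......
.......
.......
.......
.......
....##.
...##..
....##.
....##.
.....#.
....##.
....#..

Derivation:
Drop 1: Z rot1 at col 4 lands with bottom-row=0; cleared 0 line(s) (total 0); column heights now [0 0 0 0 2 3 0], max=3
Drop 2: O rot2 at col 4 lands with bottom-row=3; cleared 0 line(s) (total 0); column heights now [0 0 0 0 5 5 0], max=5
Drop 3: S rot2 at col 3 lands with bottom-row=5; cleared 0 line(s) (total 0); column heights now [0 0 0 6 7 7 0], max=7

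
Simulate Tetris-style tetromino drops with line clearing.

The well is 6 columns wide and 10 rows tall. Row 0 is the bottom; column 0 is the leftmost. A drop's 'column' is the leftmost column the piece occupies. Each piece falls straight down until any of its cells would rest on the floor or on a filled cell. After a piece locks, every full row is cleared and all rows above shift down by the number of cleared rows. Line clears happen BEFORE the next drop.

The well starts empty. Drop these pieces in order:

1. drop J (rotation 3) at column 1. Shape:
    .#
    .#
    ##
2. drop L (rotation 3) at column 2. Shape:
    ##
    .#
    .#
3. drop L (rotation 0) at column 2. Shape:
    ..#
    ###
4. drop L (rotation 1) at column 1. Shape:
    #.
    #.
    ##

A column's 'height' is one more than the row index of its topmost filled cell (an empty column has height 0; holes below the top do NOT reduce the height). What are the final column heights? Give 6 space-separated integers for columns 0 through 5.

Drop 1: J rot3 at col 1 lands with bottom-row=0; cleared 0 line(s) (total 0); column heights now [0 1 3 0 0 0], max=3
Drop 2: L rot3 at col 2 lands with bottom-row=1; cleared 0 line(s) (total 0); column heights now [0 1 4 4 0 0], max=4
Drop 3: L rot0 at col 2 lands with bottom-row=4; cleared 0 line(s) (total 0); column heights now [0 1 5 5 6 0], max=6
Drop 4: L rot1 at col 1 lands with bottom-row=5; cleared 0 line(s) (total 0); column heights now [0 8 6 5 6 0], max=8

Answer: 0 8 6 5 6 0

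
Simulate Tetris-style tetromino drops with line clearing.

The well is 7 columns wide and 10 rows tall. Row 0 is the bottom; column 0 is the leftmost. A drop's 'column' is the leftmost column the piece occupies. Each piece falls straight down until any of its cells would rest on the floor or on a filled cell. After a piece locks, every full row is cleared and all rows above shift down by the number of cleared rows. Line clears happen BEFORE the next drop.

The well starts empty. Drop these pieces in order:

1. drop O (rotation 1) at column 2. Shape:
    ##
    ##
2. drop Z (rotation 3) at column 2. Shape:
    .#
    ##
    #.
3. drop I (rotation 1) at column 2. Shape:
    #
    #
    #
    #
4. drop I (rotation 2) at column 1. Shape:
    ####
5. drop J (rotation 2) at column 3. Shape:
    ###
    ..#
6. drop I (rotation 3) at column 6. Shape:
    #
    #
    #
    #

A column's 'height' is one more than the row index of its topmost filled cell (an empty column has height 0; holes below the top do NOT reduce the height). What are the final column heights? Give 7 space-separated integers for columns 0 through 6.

Drop 1: O rot1 at col 2 lands with bottom-row=0; cleared 0 line(s) (total 0); column heights now [0 0 2 2 0 0 0], max=2
Drop 2: Z rot3 at col 2 lands with bottom-row=2; cleared 0 line(s) (total 0); column heights now [0 0 4 5 0 0 0], max=5
Drop 3: I rot1 at col 2 lands with bottom-row=4; cleared 0 line(s) (total 0); column heights now [0 0 8 5 0 0 0], max=8
Drop 4: I rot2 at col 1 lands with bottom-row=8; cleared 0 line(s) (total 0); column heights now [0 9 9 9 9 0 0], max=9
Drop 5: J rot2 at col 3 lands with bottom-row=8; cleared 0 line(s) (total 0); column heights now [0 9 9 10 10 10 0], max=10
Drop 6: I rot3 at col 6 lands with bottom-row=0; cleared 0 line(s) (total 0); column heights now [0 9 9 10 10 10 4], max=10

Answer: 0 9 9 10 10 10 4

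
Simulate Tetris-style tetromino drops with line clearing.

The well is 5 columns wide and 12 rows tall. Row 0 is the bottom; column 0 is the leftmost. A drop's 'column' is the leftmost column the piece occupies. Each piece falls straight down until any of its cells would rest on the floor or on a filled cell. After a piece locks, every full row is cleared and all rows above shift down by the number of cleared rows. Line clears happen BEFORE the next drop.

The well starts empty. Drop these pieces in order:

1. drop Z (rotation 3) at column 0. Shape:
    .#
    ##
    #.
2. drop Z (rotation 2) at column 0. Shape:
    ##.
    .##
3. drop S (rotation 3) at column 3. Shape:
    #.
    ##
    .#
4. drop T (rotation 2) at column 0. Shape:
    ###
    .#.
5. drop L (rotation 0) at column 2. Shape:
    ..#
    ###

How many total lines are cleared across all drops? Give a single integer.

Drop 1: Z rot3 at col 0 lands with bottom-row=0; cleared 0 line(s) (total 0); column heights now [2 3 0 0 0], max=3
Drop 2: Z rot2 at col 0 lands with bottom-row=3; cleared 0 line(s) (total 0); column heights now [5 5 4 0 0], max=5
Drop 3: S rot3 at col 3 lands with bottom-row=0; cleared 0 line(s) (total 0); column heights now [5 5 4 3 2], max=5
Drop 4: T rot2 at col 0 lands with bottom-row=5; cleared 0 line(s) (total 0); column heights now [7 7 7 3 2], max=7
Drop 5: L rot0 at col 2 lands with bottom-row=7; cleared 0 line(s) (total 0); column heights now [7 7 8 8 9], max=9

Answer: 0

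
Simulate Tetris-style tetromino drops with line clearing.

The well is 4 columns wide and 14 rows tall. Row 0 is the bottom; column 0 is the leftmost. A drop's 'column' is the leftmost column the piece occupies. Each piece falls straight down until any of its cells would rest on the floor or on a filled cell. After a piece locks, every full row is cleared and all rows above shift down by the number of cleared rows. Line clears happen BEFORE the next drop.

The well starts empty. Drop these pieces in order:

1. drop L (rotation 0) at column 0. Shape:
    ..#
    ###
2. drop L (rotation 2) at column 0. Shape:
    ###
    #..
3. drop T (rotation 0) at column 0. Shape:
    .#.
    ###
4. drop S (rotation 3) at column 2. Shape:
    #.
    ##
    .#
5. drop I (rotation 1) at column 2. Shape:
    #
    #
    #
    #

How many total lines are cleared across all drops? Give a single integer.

Answer: 1

Derivation:
Drop 1: L rot0 at col 0 lands with bottom-row=0; cleared 0 line(s) (total 0); column heights now [1 1 2 0], max=2
Drop 2: L rot2 at col 0 lands with bottom-row=1; cleared 0 line(s) (total 0); column heights now [3 3 3 0], max=3
Drop 3: T rot0 at col 0 lands with bottom-row=3; cleared 0 line(s) (total 0); column heights now [4 5 4 0], max=5
Drop 4: S rot3 at col 2 lands with bottom-row=3; cleared 1 line(s) (total 1); column heights now [3 4 5 4], max=5
Drop 5: I rot1 at col 2 lands with bottom-row=5; cleared 0 line(s) (total 1); column heights now [3 4 9 4], max=9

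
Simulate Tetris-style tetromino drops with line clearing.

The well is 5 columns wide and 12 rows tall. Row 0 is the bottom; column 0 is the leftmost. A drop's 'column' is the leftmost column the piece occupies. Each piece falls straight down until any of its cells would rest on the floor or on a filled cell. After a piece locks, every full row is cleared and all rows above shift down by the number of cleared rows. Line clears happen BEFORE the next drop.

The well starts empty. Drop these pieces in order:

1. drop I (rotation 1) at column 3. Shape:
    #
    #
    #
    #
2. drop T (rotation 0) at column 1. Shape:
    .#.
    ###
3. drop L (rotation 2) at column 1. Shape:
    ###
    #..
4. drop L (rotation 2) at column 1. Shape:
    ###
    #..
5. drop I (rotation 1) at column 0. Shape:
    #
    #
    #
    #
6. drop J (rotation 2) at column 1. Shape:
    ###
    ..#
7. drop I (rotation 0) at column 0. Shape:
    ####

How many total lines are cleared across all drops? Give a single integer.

Answer: 0

Derivation:
Drop 1: I rot1 at col 3 lands with bottom-row=0; cleared 0 line(s) (total 0); column heights now [0 0 0 4 0], max=4
Drop 2: T rot0 at col 1 lands with bottom-row=4; cleared 0 line(s) (total 0); column heights now [0 5 6 5 0], max=6
Drop 3: L rot2 at col 1 lands with bottom-row=5; cleared 0 line(s) (total 0); column heights now [0 7 7 7 0], max=7
Drop 4: L rot2 at col 1 lands with bottom-row=7; cleared 0 line(s) (total 0); column heights now [0 9 9 9 0], max=9
Drop 5: I rot1 at col 0 lands with bottom-row=0; cleared 0 line(s) (total 0); column heights now [4 9 9 9 0], max=9
Drop 6: J rot2 at col 1 lands with bottom-row=9; cleared 0 line(s) (total 0); column heights now [4 11 11 11 0], max=11
Drop 7: I rot0 at col 0 lands with bottom-row=11; cleared 0 line(s) (total 0); column heights now [12 12 12 12 0], max=12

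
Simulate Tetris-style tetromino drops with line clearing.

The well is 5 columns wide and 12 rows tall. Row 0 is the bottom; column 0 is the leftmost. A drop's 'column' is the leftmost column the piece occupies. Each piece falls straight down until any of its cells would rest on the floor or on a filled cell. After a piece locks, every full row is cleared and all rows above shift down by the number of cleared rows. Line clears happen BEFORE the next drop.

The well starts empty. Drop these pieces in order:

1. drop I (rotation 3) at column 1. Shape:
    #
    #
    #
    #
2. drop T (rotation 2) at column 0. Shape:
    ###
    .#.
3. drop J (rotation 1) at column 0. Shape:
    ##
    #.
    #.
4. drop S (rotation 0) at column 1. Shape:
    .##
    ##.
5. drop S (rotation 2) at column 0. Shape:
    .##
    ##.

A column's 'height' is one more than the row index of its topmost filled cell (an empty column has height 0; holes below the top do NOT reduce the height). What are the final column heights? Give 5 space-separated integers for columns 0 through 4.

Answer: 11 12 12 11 0

Derivation:
Drop 1: I rot3 at col 1 lands with bottom-row=0; cleared 0 line(s) (total 0); column heights now [0 4 0 0 0], max=4
Drop 2: T rot2 at col 0 lands with bottom-row=4; cleared 0 line(s) (total 0); column heights now [6 6 6 0 0], max=6
Drop 3: J rot1 at col 0 lands with bottom-row=6; cleared 0 line(s) (total 0); column heights now [9 9 6 0 0], max=9
Drop 4: S rot0 at col 1 lands with bottom-row=9; cleared 0 line(s) (total 0); column heights now [9 10 11 11 0], max=11
Drop 5: S rot2 at col 0 lands with bottom-row=10; cleared 0 line(s) (total 0); column heights now [11 12 12 11 0], max=12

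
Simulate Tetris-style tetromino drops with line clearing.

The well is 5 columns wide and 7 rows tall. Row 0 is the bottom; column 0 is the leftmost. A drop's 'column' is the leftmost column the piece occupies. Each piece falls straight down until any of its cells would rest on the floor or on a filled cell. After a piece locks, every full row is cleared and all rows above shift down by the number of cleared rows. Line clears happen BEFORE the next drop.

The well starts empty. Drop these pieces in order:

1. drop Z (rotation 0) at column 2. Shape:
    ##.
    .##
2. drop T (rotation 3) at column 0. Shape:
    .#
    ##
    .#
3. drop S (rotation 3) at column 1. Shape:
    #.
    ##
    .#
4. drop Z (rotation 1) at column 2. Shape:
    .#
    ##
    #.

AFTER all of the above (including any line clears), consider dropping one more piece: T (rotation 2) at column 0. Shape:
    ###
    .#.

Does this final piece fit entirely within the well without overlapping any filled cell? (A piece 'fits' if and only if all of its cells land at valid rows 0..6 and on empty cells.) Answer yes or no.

Drop 1: Z rot0 at col 2 lands with bottom-row=0; cleared 0 line(s) (total 0); column heights now [0 0 2 2 1], max=2
Drop 2: T rot3 at col 0 lands with bottom-row=0; cleared 0 line(s) (total 0); column heights now [2 3 2 2 1], max=3
Drop 3: S rot3 at col 1 lands with bottom-row=2; cleared 0 line(s) (total 0); column heights now [2 5 4 2 1], max=5
Drop 4: Z rot1 at col 2 lands with bottom-row=4; cleared 0 line(s) (total 0); column heights now [2 5 6 7 1], max=7
Test piece T rot2 at col 0 (width 3): heights before test = [2 5 6 7 1]; fits = True

Answer: yes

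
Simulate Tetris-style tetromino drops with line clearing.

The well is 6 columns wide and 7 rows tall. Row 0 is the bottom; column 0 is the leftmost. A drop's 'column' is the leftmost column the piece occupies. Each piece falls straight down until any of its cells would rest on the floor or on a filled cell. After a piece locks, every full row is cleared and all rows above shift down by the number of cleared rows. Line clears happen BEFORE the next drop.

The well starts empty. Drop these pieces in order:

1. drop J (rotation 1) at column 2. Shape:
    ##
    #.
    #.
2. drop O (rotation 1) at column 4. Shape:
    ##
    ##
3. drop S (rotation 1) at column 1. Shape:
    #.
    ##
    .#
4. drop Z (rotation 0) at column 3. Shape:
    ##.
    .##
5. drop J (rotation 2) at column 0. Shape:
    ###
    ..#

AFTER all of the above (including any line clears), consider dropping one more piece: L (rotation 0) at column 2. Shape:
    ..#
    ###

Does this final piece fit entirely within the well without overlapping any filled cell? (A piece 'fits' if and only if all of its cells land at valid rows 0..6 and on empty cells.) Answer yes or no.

Answer: no

Derivation:
Drop 1: J rot1 at col 2 lands with bottom-row=0; cleared 0 line(s) (total 0); column heights now [0 0 3 3 0 0], max=3
Drop 2: O rot1 at col 4 lands with bottom-row=0; cleared 0 line(s) (total 0); column heights now [0 0 3 3 2 2], max=3
Drop 3: S rot1 at col 1 lands with bottom-row=3; cleared 0 line(s) (total 0); column heights now [0 6 5 3 2 2], max=6
Drop 4: Z rot0 at col 3 lands with bottom-row=2; cleared 0 line(s) (total 0); column heights now [0 6 5 4 4 3], max=6
Drop 5: J rot2 at col 0 lands with bottom-row=5; cleared 0 line(s) (total 0); column heights now [7 7 7 4 4 3], max=7
Test piece L rot0 at col 2 (width 3): heights before test = [7 7 7 4 4 3]; fits = False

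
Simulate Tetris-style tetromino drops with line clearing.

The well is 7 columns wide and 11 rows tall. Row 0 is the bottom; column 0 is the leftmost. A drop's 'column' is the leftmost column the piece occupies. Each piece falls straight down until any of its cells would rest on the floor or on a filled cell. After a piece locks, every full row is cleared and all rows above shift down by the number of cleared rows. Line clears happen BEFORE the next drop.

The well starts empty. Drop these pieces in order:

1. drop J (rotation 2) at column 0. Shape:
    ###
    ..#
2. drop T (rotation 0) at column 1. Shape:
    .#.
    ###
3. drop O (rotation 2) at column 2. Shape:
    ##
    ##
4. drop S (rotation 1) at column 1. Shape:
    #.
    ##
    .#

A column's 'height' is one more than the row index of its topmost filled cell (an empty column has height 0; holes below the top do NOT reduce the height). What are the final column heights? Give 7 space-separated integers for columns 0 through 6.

Drop 1: J rot2 at col 0 lands with bottom-row=0; cleared 0 line(s) (total 0); column heights now [2 2 2 0 0 0 0], max=2
Drop 2: T rot0 at col 1 lands with bottom-row=2; cleared 0 line(s) (total 0); column heights now [2 3 4 3 0 0 0], max=4
Drop 3: O rot2 at col 2 lands with bottom-row=4; cleared 0 line(s) (total 0); column heights now [2 3 6 6 0 0 0], max=6
Drop 4: S rot1 at col 1 lands with bottom-row=6; cleared 0 line(s) (total 0); column heights now [2 9 8 6 0 0 0], max=9

Answer: 2 9 8 6 0 0 0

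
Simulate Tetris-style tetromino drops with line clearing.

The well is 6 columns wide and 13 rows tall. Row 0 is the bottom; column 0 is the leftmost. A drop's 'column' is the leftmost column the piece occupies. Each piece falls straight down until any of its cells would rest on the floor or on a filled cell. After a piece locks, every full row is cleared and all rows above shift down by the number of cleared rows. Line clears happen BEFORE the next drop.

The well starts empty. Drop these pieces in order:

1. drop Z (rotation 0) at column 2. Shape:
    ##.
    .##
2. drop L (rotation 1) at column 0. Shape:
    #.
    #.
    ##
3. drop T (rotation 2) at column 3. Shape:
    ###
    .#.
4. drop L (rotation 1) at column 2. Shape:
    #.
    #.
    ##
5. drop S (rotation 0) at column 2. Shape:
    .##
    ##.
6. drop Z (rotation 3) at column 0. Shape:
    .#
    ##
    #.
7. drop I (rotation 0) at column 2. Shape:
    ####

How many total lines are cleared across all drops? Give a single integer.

Answer: 0

Derivation:
Drop 1: Z rot0 at col 2 lands with bottom-row=0; cleared 0 line(s) (total 0); column heights now [0 0 2 2 1 0], max=2
Drop 2: L rot1 at col 0 lands with bottom-row=0; cleared 0 line(s) (total 0); column heights now [3 1 2 2 1 0], max=3
Drop 3: T rot2 at col 3 lands with bottom-row=1; cleared 0 line(s) (total 0); column heights now [3 1 2 3 3 3], max=3
Drop 4: L rot1 at col 2 lands with bottom-row=3; cleared 0 line(s) (total 0); column heights now [3 1 6 4 3 3], max=6
Drop 5: S rot0 at col 2 lands with bottom-row=6; cleared 0 line(s) (total 0); column heights now [3 1 7 8 8 3], max=8
Drop 6: Z rot3 at col 0 lands with bottom-row=3; cleared 0 line(s) (total 0); column heights now [5 6 7 8 8 3], max=8
Drop 7: I rot0 at col 2 lands with bottom-row=8; cleared 0 line(s) (total 0); column heights now [5 6 9 9 9 9], max=9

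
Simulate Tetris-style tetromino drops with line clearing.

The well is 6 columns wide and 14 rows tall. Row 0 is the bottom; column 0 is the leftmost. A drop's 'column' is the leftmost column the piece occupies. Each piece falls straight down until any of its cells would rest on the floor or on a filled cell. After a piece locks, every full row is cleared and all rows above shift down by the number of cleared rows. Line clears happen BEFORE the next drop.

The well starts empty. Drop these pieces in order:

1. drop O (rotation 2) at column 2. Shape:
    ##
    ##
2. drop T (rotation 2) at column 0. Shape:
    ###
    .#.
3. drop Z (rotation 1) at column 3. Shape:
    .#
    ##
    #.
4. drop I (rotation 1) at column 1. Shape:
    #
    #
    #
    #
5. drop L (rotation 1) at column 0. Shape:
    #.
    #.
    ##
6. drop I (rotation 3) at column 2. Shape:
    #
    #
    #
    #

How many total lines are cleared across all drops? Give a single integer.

Answer: 0

Derivation:
Drop 1: O rot2 at col 2 lands with bottom-row=0; cleared 0 line(s) (total 0); column heights now [0 0 2 2 0 0], max=2
Drop 2: T rot2 at col 0 lands with bottom-row=1; cleared 0 line(s) (total 0); column heights now [3 3 3 2 0 0], max=3
Drop 3: Z rot1 at col 3 lands with bottom-row=2; cleared 0 line(s) (total 0); column heights now [3 3 3 4 5 0], max=5
Drop 4: I rot1 at col 1 lands with bottom-row=3; cleared 0 line(s) (total 0); column heights now [3 7 3 4 5 0], max=7
Drop 5: L rot1 at col 0 lands with bottom-row=7; cleared 0 line(s) (total 0); column heights now [10 8 3 4 5 0], max=10
Drop 6: I rot3 at col 2 lands with bottom-row=3; cleared 0 line(s) (total 0); column heights now [10 8 7 4 5 0], max=10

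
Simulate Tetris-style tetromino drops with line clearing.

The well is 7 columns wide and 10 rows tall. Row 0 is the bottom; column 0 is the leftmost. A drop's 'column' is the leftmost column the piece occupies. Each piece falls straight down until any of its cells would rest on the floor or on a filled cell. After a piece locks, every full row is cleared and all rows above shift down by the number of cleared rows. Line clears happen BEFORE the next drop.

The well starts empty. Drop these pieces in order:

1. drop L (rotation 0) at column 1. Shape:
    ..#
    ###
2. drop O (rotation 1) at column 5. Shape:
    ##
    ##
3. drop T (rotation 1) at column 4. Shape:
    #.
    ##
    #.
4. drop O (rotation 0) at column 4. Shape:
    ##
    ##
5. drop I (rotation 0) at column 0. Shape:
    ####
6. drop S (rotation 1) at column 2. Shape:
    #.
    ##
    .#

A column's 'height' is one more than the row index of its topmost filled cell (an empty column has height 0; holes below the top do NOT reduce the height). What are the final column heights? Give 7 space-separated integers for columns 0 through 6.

Drop 1: L rot0 at col 1 lands with bottom-row=0; cleared 0 line(s) (total 0); column heights now [0 1 1 2 0 0 0], max=2
Drop 2: O rot1 at col 5 lands with bottom-row=0; cleared 0 line(s) (total 0); column heights now [0 1 1 2 0 2 2], max=2
Drop 3: T rot1 at col 4 lands with bottom-row=1; cleared 0 line(s) (total 0); column heights now [0 1 1 2 4 3 2], max=4
Drop 4: O rot0 at col 4 lands with bottom-row=4; cleared 0 line(s) (total 0); column heights now [0 1 1 2 6 6 2], max=6
Drop 5: I rot0 at col 0 lands with bottom-row=2; cleared 0 line(s) (total 0); column heights now [3 3 3 3 6 6 2], max=6
Drop 6: S rot1 at col 2 lands with bottom-row=3; cleared 0 line(s) (total 0); column heights now [3 3 6 5 6 6 2], max=6

Answer: 3 3 6 5 6 6 2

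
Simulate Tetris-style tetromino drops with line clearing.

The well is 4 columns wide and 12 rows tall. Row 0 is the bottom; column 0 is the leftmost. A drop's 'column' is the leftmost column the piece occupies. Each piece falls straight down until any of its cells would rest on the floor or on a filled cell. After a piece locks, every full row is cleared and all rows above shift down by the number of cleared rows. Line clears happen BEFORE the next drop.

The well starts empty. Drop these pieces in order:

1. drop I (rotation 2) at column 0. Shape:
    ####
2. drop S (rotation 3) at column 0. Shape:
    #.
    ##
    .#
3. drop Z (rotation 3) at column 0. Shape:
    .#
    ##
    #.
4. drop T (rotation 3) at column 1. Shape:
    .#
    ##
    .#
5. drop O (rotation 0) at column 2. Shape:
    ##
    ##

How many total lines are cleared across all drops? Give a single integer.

Drop 1: I rot2 at col 0 lands with bottom-row=0; cleared 1 line(s) (total 1); column heights now [0 0 0 0], max=0
Drop 2: S rot3 at col 0 lands with bottom-row=0; cleared 0 line(s) (total 1); column heights now [3 2 0 0], max=3
Drop 3: Z rot3 at col 0 lands with bottom-row=3; cleared 0 line(s) (total 1); column heights now [5 6 0 0], max=6
Drop 4: T rot3 at col 1 lands with bottom-row=5; cleared 0 line(s) (total 1); column heights now [5 7 8 0], max=8
Drop 5: O rot0 at col 2 lands with bottom-row=8; cleared 0 line(s) (total 1); column heights now [5 7 10 10], max=10

Answer: 1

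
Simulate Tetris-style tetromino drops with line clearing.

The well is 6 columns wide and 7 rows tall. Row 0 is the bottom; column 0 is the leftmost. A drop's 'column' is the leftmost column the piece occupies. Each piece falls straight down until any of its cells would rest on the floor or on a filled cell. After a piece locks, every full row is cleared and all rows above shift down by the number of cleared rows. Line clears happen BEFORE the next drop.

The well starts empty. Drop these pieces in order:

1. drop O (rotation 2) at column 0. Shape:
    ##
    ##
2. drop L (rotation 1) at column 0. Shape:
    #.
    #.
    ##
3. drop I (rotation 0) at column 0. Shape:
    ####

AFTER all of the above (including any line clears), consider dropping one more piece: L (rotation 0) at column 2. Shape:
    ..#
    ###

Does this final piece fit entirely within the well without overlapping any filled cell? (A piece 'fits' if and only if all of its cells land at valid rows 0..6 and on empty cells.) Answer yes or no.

Answer: no

Derivation:
Drop 1: O rot2 at col 0 lands with bottom-row=0; cleared 0 line(s) (total 0); column heights now [2 2 0 0 0 0], max=2
Drop 2: L rot1 at col 0 lands with bottom-row=2; cleared 0 line(s) (total 0); column heights now [5 3 0 0 0 0], max=5
Drop 3: I rot0 at col 0 lands with bottom-row=5; cleared 0 line(s) (total 0); column heights now [6 6 6 6 0 0], max=6
Test piece L rot0 at col 2 (width 3): heights before test = [6 6 6 6 0 0]; fits = False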